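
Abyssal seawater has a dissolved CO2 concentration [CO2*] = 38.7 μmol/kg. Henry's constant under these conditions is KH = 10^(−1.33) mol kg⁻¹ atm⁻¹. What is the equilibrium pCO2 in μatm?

KH = 10^(−1.33) = 4.677×10^-2 mol kg⁻¹ atm⁻¹
pCO2 = [CO2*]/KH = 38.7×10^-6 / 4.677×10^-2 = 8.27×10^-4 atm = 827 μatm

pCO2 = 827 μatm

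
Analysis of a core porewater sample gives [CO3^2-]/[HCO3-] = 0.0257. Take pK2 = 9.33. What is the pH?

pH = 7.74

From K2 = [H⁺][CO3^2-]/[HCO3-]:  pH = pK2 + log₁₀([CO3^2-]/[HCO3-])
log₁₀(0.0257) = -1.590
pH = 9.33 + (-1.590) = 7.74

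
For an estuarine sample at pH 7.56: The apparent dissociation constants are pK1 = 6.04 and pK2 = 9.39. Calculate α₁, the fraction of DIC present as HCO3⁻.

α₁ = 0.957

α₁ = 1 / (1 + [H⁺]/K1 + K2/[H⁺]) = 1 / (1 + 10^-1.52 + 10^-1.83)
   = 1 / (1 + 0.030200 + 0.014791) = 1/1.0450 = 0.9569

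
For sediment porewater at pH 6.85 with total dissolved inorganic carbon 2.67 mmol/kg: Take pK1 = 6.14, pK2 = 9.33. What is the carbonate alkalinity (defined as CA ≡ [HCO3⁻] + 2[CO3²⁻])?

CA = 2.24 mmol/kg

CA = [HCO3⁻] + 2[CO3²⁻] = (α₁ + 2α₂)·DIC
At pH 6.85: [H⁺]/K1 = 10^-0.71 = 0.19498, K2/[H⁺] = 10^-2.48 = 0.0033113
α₁ = 1/(1 + 0.19498 + 0.0033113) = 1/1.1983 = 0.8345; α₂ = α₁·K2/[H⁺] = 0.002763
α₁ + 2α₂ = 0.8400
CA = 0.8400 × 2.67 = 2.24 mmol/kg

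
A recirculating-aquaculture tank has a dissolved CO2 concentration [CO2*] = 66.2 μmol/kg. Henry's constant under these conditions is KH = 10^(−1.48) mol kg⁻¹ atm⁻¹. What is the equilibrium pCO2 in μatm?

pCO2 = 2000 μatm

KH = 10^(−1.48) = 3.311×10^-2 mol kg⁻¹ atm⁻¹
pCO2 = [CO2*]/KH = 66.2×10^-6 / 3.311×10^-2 = 2.00×10^-3 atm = 2000 μatm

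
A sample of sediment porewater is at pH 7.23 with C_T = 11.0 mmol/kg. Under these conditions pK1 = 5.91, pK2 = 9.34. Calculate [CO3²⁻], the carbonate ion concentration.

α₂ = 1 / (1 + [H⁺]/K2 + [H⁺]²/(K1K2)) = 1 / (1 + 10^+2.11 + 10^+0.79)
   = 1 / (1 + 128.82 + 6.1660) = 1/135.99 = 0.007353
[CO3²⁻] = α₂ × DIC = 0.007353 × 11.0 = 0.0809 mmol/kg

[CO3²⁻] = 0.0809 mmol/kg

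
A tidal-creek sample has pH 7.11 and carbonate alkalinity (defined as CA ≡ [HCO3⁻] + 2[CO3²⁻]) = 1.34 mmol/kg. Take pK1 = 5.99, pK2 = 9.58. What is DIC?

DIC = 1.44 mmol/kg

CA = [HCO3⁻] + 2[CO3²⁻] = (α₁ + 2α₂)·DIC
At pH 7.11: [H⁺]/K1 = 10^-1.12 = 0.075858, K2/[H⁺] = 10^-2.47 = 0.0033884
α₁ = 1/(1 + 0.075858 + 0.0033884) = 1/1.0792 = 0.9266; α₂ = α₁·K2/[H⁺] = 0.003140
α₁ + 2α₂ = 0.9329
DIC = CA / (α₁ + 2α₂) = 1.34 / 0.9329 = 1.44 mmol/kg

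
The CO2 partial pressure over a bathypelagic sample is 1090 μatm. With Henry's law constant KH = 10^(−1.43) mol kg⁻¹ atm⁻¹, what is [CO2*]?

[CO2*] = 40.5 μmol/kg

KH = 10^(−1.43) = 3.715×10^-2 mol kg⁻¹ atm⁻¹
[CO2*] = KH · pCO2 = 3.715×10^-2 × 1090×10^-6 atm = 4.05×10^-5 mol/kg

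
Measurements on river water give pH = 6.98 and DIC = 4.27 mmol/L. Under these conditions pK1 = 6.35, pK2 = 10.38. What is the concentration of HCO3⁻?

[HCO3⁻] = 3.46 mmol/L

α₁ = 1 / (1 + [H⁺]/K1 + K2/[H⁺]) = 1 / (1 + 10^-0.63 + 10^-3.40)
   = 1 / (1 + 0.23442 + 0.00039811) = 1/1.2348 = 0.8098
[HCO3⁻] = α₁ × DIC = 0.8098 × 4.27 = 3.46 mmol/L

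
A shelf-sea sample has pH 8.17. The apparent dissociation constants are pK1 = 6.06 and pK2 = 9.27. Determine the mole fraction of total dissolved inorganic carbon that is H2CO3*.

α₀ = 0.00714

α₀ = 1 / (1 + K1/[H⁺] + K1K2/[H⁺]²) = 1 / (1 + 10^+2.11 + 10^+1.01)
   = 1 / (1 + 128.82 + 10.233) = 1/140.06 = 0.007140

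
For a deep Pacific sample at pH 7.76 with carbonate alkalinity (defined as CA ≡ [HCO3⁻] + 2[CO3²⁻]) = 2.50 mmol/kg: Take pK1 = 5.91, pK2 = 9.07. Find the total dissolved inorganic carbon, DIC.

CA = [HCO3⁻] + 2[CO3²⁻] = (α₁ + 2α₂)·DIC
At pH 7.76: [H⁺]/K1 = 10^-1.85 = 0.014125, K2/[H⁺] = 10^-1.31 = 0.048978
α₁ = 1/(1 + 0.014125 + 0.048978) = 1/1.0631 = 0.9406; α₂ = α₁·K2/[H⁺] = 0.04607
α₁ + 2α₂ = 1.0328
DIC = CA / (α₁ + 2α₂) = 2.50 / 1.0328 = 2.42 mmol/kg

DIC = 2.42 mmol/kg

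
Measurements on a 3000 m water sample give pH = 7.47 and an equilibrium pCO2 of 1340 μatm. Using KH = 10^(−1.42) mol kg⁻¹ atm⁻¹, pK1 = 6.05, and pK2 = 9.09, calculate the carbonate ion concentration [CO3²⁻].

[CO2*] = KH · pCO2 = 10^(−1.42) × 1340×10^-6 = 5.095×10^-5 mol/kg
α₀ = 1/(1 + K1/[H⁺] + K1K2/[H⁺]²) = 1/(1 + 10^+1.42 + 10^-0.20) = 0.03580
DIC = [CO2*]/α₀ = 5.095×10^-5 / 0.03580 = 1.423 mmol/kg
[CO3²⁻] = α₂·DIC; α₂ = 0.02259, so [CO3²⁻] = 0.02259 × 1.423 = 0.0321 mmol/kg

[CO3²⁻] = 0.0321 mmol/kg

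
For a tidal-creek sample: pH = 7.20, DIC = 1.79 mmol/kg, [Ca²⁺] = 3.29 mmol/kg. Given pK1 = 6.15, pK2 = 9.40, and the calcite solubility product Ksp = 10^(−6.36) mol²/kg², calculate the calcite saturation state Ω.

α₂ = 1 / (1 + [H⁺]/K2 + [H⁺]²/(K1K2)) = 1 / (1 + 10^+2.20 + 10^+1.15)
   = 1 / (1 + 158.49 + 14.125) = 1/173.61 = 0.005760
[CO3²⁻] = α₂ × DIC = 0.005760 × 1.79 = 0.01031 mmol/kg = 10.31 μmol/kg
Ksp = 10^(−6.36) = 4.365×10^-7
Ω = [Ca²⁺][CO3²⁻]/Ksp = (3.29×10^-3)(1.031×10^-5) / 4.365×10^-7 = 0.0777

Ω = 0.0777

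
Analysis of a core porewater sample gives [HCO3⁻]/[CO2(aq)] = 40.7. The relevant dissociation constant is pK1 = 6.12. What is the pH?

pH = 7.73

From K1 = [H⁺][HCO3⁻]/[CO2(aq)]:  pH = pK1 + log₁₀([HCO3⁻]/[CO2(aq)])
log₁₀(40.7) = +1.610
pH = 6.12 + (+1.610) = 7.73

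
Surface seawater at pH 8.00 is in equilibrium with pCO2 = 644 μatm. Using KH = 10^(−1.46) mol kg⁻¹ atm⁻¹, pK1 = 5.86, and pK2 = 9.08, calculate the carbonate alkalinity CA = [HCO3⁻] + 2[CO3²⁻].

[CO2*] = KH · pCO2 = 10^(−1.46) × 644×10^-6 = 2.233×10^-5 mol/kg
α₀ = 1/(1 + K1/[H⁺] + K1K2/[H⁺]²) = 1/(1 + 10^+2.14 + 10^+1.06) = 0.006644
DIC = [CO2*]/α₀ = 2.233×10^-5 / 0.006644 = 3.361 mmol/kg
CA = (α₁ + 2α₂)·DIC = (0.9171 + 2×0.07628) × 3.361 = 3.60 mmol/kg

CA = 3.60 mmol/kg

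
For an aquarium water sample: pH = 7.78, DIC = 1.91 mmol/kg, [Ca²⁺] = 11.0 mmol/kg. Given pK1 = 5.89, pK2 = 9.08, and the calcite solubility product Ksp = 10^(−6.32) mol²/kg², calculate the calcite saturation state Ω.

α₂ = 1 / (1 + [H⁺]/K2 + [H⁺]²/(K1K2)) = 1 / (1 + 10^+1.30 + 10^-0.59)
   = 1 / (1 + 19.953 + 0.25704) = 1/21.210 = 0.04715
[CO3²⁻] = α₂ × DIC = 0.04715 × 1.91 = 0.09005 mmol/kg
Ksp = 10^(−6.32) = 4.786×10^-7
Ω = [Ca²⁺][CO3²⁻]/Ksp = (11.0×10^-3)(9.005×10^-5) / 4.786×10^-7 = 2.07

Ω = 2.07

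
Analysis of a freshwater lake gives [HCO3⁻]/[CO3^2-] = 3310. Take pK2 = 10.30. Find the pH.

From K2 = [H⁺][CO3^2-]/[HCO3⁻]:  pH = pK2 − log₁₀([HCO3⁻]/[CO3^2-])
log₁₀(3310) = +3.520
pH = 10.30 − (+3.520) = 6.78

pH = 6.78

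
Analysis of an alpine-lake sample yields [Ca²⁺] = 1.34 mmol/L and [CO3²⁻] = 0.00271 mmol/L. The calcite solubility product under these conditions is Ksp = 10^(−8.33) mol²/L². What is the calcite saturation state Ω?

Ω = 0.776

Ksp = 10^(−8.33) = 4.677×10^-9
Ω = [Ca²⁺][CO3²⁻]/Ksp = (1.34×10^-3)(0.00271×10^-3) / 4.677×10^-9 = 0.776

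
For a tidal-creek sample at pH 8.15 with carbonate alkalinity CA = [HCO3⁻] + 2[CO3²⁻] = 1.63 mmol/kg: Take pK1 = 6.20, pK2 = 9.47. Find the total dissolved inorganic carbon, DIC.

DIC = 1.58 mmol/kg

CA = [HCO3⁻] + 2[CO3²⁻] = (α₁ + 2α₂)·DIC
At pH 8.15: [H⁺]/K1 = 10^-1.95 = 0.011220, K2/[H⁺] = 10^-1.32 = 0.047863
α₁ = 1/(1 + 0.011220 + 0.047863) = 1/1.0591 = 0.9442; α₂ = α₁·K2/[H⁺] = 0.04519
α₁ + 2α₂ = 1.0346
DIC = CA / (α₁ + 2α₂) = 1.63 / 1.0346 = 1.58 mmol/kg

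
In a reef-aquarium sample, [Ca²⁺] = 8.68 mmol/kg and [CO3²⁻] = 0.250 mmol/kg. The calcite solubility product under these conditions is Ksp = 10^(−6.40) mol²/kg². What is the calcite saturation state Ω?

Ω = 5.45

Ksp = 10^(−6.40) = 3.981×10^-7
Ω = [Ca²⁺][CO3²⁻]/Ksp = (8.68×10^-3)(0.250×10^-3) / 3.981×10^-7 = 5.45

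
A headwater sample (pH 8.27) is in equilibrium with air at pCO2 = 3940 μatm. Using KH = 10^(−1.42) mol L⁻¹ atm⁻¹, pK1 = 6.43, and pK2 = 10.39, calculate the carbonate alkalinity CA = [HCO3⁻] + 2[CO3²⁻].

CA = 10.5 mmol/L

[CO2*] = KH · pCO2 = 10^(−1.42) × 3940×10^-6 = 1.498×10^-4 mol/L
α₀ = 1/(1 + K1/[H⁺] + K1K2/[H⁺]²) = 1/(1 + 10^+1.84 + 10^-0.28) = 0.01414
DIC = [CO2*]/α₀ = 1.498×10^-4 / 0.01414 = 10.59 mmol/L
CA = (α₁ + 2α₂)·DIC = (0.9784 + 2×0.007422) × 10.59 = 10.5 mmol/L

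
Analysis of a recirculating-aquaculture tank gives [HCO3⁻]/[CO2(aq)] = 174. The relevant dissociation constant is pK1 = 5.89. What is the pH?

pH = 8.13

From K1 = [H⁺][HCO3⁻]/[CO2(aq)]:  pH = pK1 + log₁₀([HCO3⁻]/[CO2(aq)])
log₁₀(174) = +2.241
pH = 5.89 + (+2.241) = 8.13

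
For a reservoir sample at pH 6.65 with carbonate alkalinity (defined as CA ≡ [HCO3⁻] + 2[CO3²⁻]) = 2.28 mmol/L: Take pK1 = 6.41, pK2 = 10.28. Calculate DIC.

DIC = 3.59 mmol/L

CA = [HCO3⁻] + 2[CO3²⁻] = (α₁ + 2α₂)·DIC
At pH 6.65: [H⁺]/K1 = 10^-0.24 = 0.57544, K2/[H⁺] = 10^-3.63 = 0.00023442
α₁ = 1/(1 + 0.57544 + 0.00023442) = 1/1.5757 = 0.6346; α₂ = α₁·K2/[H⁺] = 0.0001488
α₁ + 2α₂ = 0.6349
DIC = CA / (α₁ + 2α₂) = 2.28 / 0.6349 = 3.59 mmol/L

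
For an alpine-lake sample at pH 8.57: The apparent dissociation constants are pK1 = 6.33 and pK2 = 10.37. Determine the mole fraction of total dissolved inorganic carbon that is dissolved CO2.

α₀ = 1 / (1 + K1/[H⁺] + K1K2/[H⁺]²) = 1 / (1 + 10^+2.24 + 10^+0.44)
   = 1 / (1 + 173.78 + 2.7542) = 1/177.53 = 0.005633

α₀ = 0.00563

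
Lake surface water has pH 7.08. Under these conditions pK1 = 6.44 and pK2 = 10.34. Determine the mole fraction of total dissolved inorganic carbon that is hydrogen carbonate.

α₁ = 1 / (1 + [H⁺]/K1 + K2/[H⁺]) = 1 / (1 + 10^-0.64 + 10^-3.26)
   = 1 / (1 + 0.22909 + 0.00054954) = 1/1.2296 = 0.8132

α₁ = 0.813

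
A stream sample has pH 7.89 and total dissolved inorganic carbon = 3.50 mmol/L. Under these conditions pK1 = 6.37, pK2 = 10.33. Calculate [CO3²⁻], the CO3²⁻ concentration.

[CO3²⁻] = 12.3 μmol/L

α₂ = 1 / (1 + [H⁺]/K2 + [H⁺]²/(K1K2)) = 1 / (1 + 10^+2.44 + 10^+0.92)
   = 1 / (1 + 275.42 + 8.3176) = 1/284.74 = 0.003512
[CO3²⁻] = α₂ × DIC = 0.003512 × 3.50 = 0.0123 mmol/L = 12.3 μmol/L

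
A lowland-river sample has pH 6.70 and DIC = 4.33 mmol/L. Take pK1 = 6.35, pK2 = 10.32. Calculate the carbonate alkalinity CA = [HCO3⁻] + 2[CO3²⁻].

CA = 2.99 mmol/L

CA = [HCO3⁻] + 2[CO3²⁻] = (α₁ + 2α₂)·DIC
At pH 6.70: [H⁺]/K1 = 10^-0.35 = 0.44668, K2/[H⁺] = 10^-3.62 = 0.00023988
α₁ = 1/(1 + 0.44668 + 0.00023988) = 1/1.4469 = 0.6911; α₂ = α₁·K2/[H⁺] = 0.0001658
α₁ + 2α₂ = 0.6915
CA = 0.6915 × 4.33 = 2.99 mmol/L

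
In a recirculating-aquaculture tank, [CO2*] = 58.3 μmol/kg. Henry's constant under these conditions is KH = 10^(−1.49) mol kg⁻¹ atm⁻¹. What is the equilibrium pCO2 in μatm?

pCO2 = 1800 μatm

KH = 10^(−1.49) = 3.236×10^-2 mol kg⁻¹ atm⁻¹
pCO2 = [CO2*]/KH = 58.3×10^-6 / 3.236×10^-2 = 1.80×10^-3 atm = 1800 μatm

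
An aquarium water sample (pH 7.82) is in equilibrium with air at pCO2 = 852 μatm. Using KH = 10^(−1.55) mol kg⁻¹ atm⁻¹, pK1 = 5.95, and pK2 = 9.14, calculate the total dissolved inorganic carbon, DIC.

DIC = 1.89 mmol/kg

[CO2*] = KH · pCO2 = 10^(−1.55) × 852×10^-6 = 2.401×10^-5 mol/kg
α₀ = 1/(1 + K1/[H⁺] + K1K2/[H⁺]²) = 1/(1 + 10^+1.87 + 10^+0.55) = 0.01271
DIC = [CO2*]/α₀ = 2.401×10^-5 / 0.01271 = 1.89 mmol/kg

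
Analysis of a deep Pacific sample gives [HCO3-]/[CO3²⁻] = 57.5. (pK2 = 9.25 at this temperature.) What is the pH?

From K2 = [H⁺][CO3²⁻]/[HCO3-]:  pH = pK2 − log₁₀([HCO3-]/[CO3²⁻])
log₁₀(57.5) = +1.760
pH = 9.25 − (+1.760) = 7.49

pH = 7.49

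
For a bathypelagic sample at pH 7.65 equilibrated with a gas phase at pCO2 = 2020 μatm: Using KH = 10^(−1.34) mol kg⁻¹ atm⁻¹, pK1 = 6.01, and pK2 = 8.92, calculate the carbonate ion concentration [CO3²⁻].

[CO2*] = KH · pCO2 = 10^(−1.34) × 2020×10^-6 = 9.233×10^-5 mol/kg
α₀ = 1/(1 + K1/[H⁺] + K1K2/[H⁺]²) = 1/(1 + 10^+1.64 + 10^+0.37) = 0.02128
DIC = [CO2*]/α₀ = 9.233×10^-5 / 0.02128 = 4.339 mmol/kg
[CO3²⁻] = α₂·DIC; α₂ = 0.04988, so [CO3²⁻] = 0.04988 × 4.339 = 0.216 mmol/kg

[CO3²⁻] = 0.216 mmol/kg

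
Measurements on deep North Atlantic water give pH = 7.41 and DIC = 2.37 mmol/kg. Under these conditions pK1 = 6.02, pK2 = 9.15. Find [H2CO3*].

[CO2*] = 0.0912 mmol/kg

α₀ = 1 / (1 + K1/[H⁺] + K1K2/[H⁺]²) = 1 / (1 + 10^+1.39 + 10^-0.35)
   = 1 / (1 + 24.547 + 0.44668) = 1/25.994 = 0.03847
[CO2*] = α₀ × DIC = 0.03847 × 2.37 = 0.0912 mmol/kg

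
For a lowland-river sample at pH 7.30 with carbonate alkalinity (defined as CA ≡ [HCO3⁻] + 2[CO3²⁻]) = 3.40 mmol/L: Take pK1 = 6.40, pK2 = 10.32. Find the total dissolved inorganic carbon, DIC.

CA = [HCO3⁻] + 2[CO3²⁻] = (α₁ + 2α₂)·DIC
At pH 7.30: [H⁺]/K1 = 10^-0.90 = 0.12589, K2/[H⁺] = 10^-3.02 = 0.00095499
α₁ = 1/(1 + 0.12589 + 0.00095499) = 1/1.1268 = 0.8874; α₂ = α₁·K2/[H⁺] = 0.0008475
α₁ + 2α₂ = 0.8891
DIC = CA / (α₁ + 2α₂) = 3.40 / 0.8891 = 3.82 mmol/L

DIC = 3.82 mmol/L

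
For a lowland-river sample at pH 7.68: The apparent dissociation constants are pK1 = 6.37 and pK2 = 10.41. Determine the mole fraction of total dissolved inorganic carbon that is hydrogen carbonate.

α₁ = 1 / (1 + [H⁺]/K1 + K2/[H⁺]) = 1 / (1 + 10^-1.31 + 10^-2.73)
   = 1 / (1 + 0.048978 + 0.0018621) = 1/1.0508 = 0.9516

α₁ = 0.952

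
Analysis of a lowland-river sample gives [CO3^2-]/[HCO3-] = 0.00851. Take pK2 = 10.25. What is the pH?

From K2 = [H⁺][CO3^2-]/[HCO3-]:  pH = pK2 + log₁₀([CO3^2-]/[HCO3-])
log₁₀(0.00851) = -2.070
pH = 10.25 + (-2.070) = 8.18

pH = 8.18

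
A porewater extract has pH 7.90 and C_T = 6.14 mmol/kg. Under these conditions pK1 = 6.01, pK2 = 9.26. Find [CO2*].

α₀ = 1 / (1 + K1/[H⁺] + K1K2/[H⁺]²) = 1 / (1 + 10^+1.89 + 10^+0.53)
   = 1 / (1 + 77.625 + 3.3884) = 1/82.013 = 0.01219
[CO2*] = α₀ × DIC = 0.01219 × 6.14 = 0.0749 mmol/kg

[CO2*] = 0.0749 mmol/kg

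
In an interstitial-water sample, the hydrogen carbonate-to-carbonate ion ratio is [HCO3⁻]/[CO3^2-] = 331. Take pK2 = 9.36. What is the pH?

pH = 6.84

From K2 = [H⁺][CO3^2-]/[HCO3⁻]:  pH = pK2 − log₁₀([HCO3⁻]/[CO3^2-])
log₁₀(331) = +2.520
pH = 9.36 − (+2.520) = 6.84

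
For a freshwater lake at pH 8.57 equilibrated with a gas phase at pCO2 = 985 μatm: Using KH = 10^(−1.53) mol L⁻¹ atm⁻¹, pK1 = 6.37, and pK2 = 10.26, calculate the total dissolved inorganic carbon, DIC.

[CO2*] = KH · pCO2 = 10^(−1.53) × 985×10^-6 = 2.907×10^-5 mol/L
α₀ = 1/(1 + K1/[H⁺] + K1K2/[H⁺]²) = 1/(1 + 10^+2.20 + 10^+0.51) = 0.006145
DIC = [CO2*]/α₀ = 2.907×10^-5 / 0.006145 = 4.73 mmol/L

DIC = 4.73 mmol/L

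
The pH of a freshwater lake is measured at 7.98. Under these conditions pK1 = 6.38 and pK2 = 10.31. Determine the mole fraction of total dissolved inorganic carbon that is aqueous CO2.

α₀ = 1 / (1 + K1/[H⁺] + K1K2/[H⁺]²) = 1 / (1 + 10^+1.60 + 10^-0.73)
   = 1 / (1 + 39.811 + 0.18621) = 1/40.997 = 0.02439

α₀ = 0.0244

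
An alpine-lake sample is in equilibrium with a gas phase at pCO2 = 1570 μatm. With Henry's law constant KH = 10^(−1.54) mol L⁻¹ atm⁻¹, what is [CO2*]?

[CO2*] = 45.3 μmol/L

KH = 10^(−1.54) = 2.884×10^-2 mol L⁻¹ atm⁻¹
[CO2*] = KH · pCO2 = 2.884×10^-2 × 1570×10^-6 atm = 4.53×10^-5 mol/L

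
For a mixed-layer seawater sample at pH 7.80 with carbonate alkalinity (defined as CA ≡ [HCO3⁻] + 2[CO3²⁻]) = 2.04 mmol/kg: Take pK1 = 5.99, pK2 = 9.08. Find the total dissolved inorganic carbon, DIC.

DIC = 1.97 mmol/kg

CA = [HCO3⁻] + 2[CO3²⁻] = (α₁ + 2α₂)·DIC
At pH 7.80: [H⁺]/K1 = 10^-1.81 = 0.015488, K2/[H⁺] = 10^-1.28 = 0.052481
α₁ = 1/(1 + 0.015488 + 0.052481) = 1/1.0680 = 0.9364; α₂ = α₁·K2/[H⁺] = 0.04914
α₁ + 2α₂ = 1.0346
DIC = CA / (α₁ + 2α₂) = 2.04 / 1.0346 = 1.97 mmol/kg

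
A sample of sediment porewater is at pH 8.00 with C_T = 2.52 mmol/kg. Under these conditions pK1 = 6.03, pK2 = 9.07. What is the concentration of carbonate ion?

[CO3²⁻] = 0.196 mmol/kg

α₂ = 1 / (1 + [H⁺]/K2 + [H⁺]²/(K1K2)) = 1 / (1 + 10^+1.07 + 10^-0.90)
   = 1 / (1 + 11.749 + 0.12589) = 1/12.875 = 0.07767
[CO3²⁻] = α₂ × DIC = 0.07767 × 2.52 = 0.196 mmol/kg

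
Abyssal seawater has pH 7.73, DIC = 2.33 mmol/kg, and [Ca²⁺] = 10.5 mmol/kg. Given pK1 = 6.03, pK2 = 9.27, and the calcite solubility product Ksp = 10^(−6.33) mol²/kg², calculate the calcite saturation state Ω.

α₂ = 1 / (1 + [H⁺]/K2 + [H⁺]²/(K1K2)) = 1 / (1 + 10^+1.54 + 10^-0.16)
   = 1 / (1 + 34.674 + 0.69183) = 1/36.366 = 0.02750
[CO3²⁻] = α₂ × DIC = 0.02750 × 2.33 = 0.06407 mmol/kg
Ksp = 10^(−6.33) = 4.677×10^-7
Ω = [Ca²⁺][CO3²⁻]/Ksp = (10.5×10^-3)(6.407×10^-5) / 4.677×10^-7 = 1.44

Ω = 1.44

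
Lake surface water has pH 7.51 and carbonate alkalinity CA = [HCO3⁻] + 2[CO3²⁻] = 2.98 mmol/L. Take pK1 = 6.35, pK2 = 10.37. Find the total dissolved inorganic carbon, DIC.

DIC = 3.18 mmol/L

CA = [HCO3⁻] + 2[CO3²⁻] = (α₁ + 2α₂)·DIC
At pH 7.51: [H⁺]/K1 = 10^-1.16 = 0.069183, K2/[H⁺] = 10^-2.86 = 0.0013804
α₁ = 1/(1 + 0.069183 + 0.0013804) = 1/1.0706 = 0.9341; α₂ = α₁·K2/[H⁺] = 0.001289
α₁ + 2α₂ = 0.9367
DIC = CA / (α₁ + 2α₂) = 2.98 / 0.9367 = 3.18 mmol/L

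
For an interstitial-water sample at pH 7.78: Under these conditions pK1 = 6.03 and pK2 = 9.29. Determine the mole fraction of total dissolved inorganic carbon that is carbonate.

α₂ = 0.0295

α₂ = 1 / (1 + [H⁺]/K2 + [H⁺]²/(K1K2)) = 1 / (1 + 10^+1.51 + 10^-0.24)
   = 1 / (1 + 32.359 + 0.57544) = 1/33.935 = 0.02947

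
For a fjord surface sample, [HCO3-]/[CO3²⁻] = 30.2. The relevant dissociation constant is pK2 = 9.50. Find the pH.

pH = 8.02

From K2 = [H⁺][CO3²⁻]/[HCO3-]:  pH = pK2 − log₁₀([HCO3-]/[CO3²⁻])
log₁₀(30.2) = +1.480
pH = 9.50 − (+1.480) = 8.02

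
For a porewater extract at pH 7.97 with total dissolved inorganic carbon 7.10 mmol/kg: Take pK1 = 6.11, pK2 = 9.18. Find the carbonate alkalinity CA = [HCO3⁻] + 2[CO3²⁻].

CA = 7.42 mmol/kg

CA = [HCO3⁻] + 2[CO3²⁻] = (α₁ + 2α₂)·DIC
At pH 7.97: [H⁺]/K1 = 10^-1.86 = 0.013804, K2/[H⁺] = 10^-1.21 = 0.061660
α₁ = 1/(1 + 0.013804 + 0.061660) = 1/1.0755 = 0.9298; α₂ = α₁·K2/[H⁺] = 0.05733
α₁ + 2α₂ = 1.0445
CA = 1.0445 × 7.10 = 7.42 mmol/kg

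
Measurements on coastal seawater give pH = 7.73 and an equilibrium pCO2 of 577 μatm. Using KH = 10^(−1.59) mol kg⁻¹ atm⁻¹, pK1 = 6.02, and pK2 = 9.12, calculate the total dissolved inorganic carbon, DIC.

[CO2*] = KH · pCO2 = 10^(−1.59) × 577×10^-6 = 1.483×10^-5 mol/kg
α₀ = 1/(1 + K1/[H⁺] + K1K2/[H⁺]²) = 1/(1 + 10^+1.71 + 10^+0.32) = 0.01839
DIC = [CO2*]/α₀ = 1.483×10^-5 / 0.01839 = 0.806 mmol/kg

DIC = 0.806 mmol/kg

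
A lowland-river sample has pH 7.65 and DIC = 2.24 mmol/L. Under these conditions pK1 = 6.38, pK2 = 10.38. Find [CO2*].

[CO2*] = 0.114 mmol/L

α₀ = 1 / (1 + K1/[H⁺] + K1K2/[H⁺]²) = 1 / (1 + 10^+1.27 + 10^-1.46)
   = 1 / (1 + 18.621 + 0.034674) = 1/19.656 = 0.05088
[CO2*] = α₀ × DIC = 0.05088 × 2.24 = 0.114 mmol/L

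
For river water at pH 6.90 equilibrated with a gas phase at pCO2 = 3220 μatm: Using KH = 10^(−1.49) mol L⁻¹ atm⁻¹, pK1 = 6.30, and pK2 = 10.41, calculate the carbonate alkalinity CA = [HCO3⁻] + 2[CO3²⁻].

CA = 0.415 mmol/L

[CO2*] = KH · pCO2 = 10^(−1.49) × 3220×10^-6 = 1.042×10^-4 mol/L
α₀ = 1/(1 + K1/[H⁺] + K1K2/[H⁺]²) = 1/(1 + 10^+0.60 + 10^-2.91) = 0.2007
DIC = [CO2*]/α₀ = 1.042×10^-4 / 0.2007 = 0.5191 mmol/L
CA = (α₁ + 2α₂)·DIC = (0.7990 + 2×0.0002469) × 0.5191 = 0.415 mmol/L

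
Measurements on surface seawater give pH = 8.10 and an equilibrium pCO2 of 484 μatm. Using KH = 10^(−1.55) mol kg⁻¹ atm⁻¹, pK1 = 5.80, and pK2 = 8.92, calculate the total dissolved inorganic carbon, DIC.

DIC = 3.15 mmol/kg

[CO2*] = KH · pCO2 = 10^(−1.55) × 484×10^-6 = 1.364×10^-5 mol/kg
α₀ = 1/(1 + K1/[H⁺] + K1K2/[H⁺]²) = 1/(1 + 10^+2.30 + 10^+1.48) = 0.004334
DIC = [CO2*]/α₀ = 1.364×10^-5 / 0.004334 = 3.15 mmol/kg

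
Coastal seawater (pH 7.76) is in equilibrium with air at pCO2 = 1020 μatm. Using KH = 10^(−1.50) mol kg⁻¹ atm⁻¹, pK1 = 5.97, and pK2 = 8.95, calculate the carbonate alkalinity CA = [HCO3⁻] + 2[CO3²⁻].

[CO2*] = KH · pCO2 = 10^(−1.50) × 1020×10^-6 = 3.226×10^-5 mol/kg
α₀ = 1/(1 + K1/[H⁺] + K1K2/[H⁺]²) = 1/(1 + 10^+1.79 + 10^+0.60) = 0.01501
DIC = [CO2*]/α₀ = 3.226×10^-5 / 0.01501 = 2.150 mmol/kg
CA = (α₁ + 2α₂)·DIC = (0.9253 + 2×0.05974) × 2.150 = 2.25 mmol/kg

CA = 2.25 mmol/kg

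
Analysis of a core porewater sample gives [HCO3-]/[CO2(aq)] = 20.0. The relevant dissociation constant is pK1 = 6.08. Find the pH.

From K1 = [H⁺][HCO3-]/[CO2(aq)]:  pH = pK1 + log₁₀([HCO3-]/[CO2(aq)])
log₁₀(20.0) = +1.301
pH = 6.08 + (+1.301) = 7.38

pH = 7.38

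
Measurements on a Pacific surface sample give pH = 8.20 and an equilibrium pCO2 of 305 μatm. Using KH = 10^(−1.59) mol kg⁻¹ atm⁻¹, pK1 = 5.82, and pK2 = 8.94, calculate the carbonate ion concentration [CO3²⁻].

[CO2*] = KH · pCO2 = 10^(−1.59) × 305×10^-6 = 7.840×10^-6 mol/kg
α₀ = 1/(1 + K1/[H⁺] + K1K2/[H⁺]²) = 1/(1 + 10^+2.38 + 10^+1.64) = 0.003515
DIC = [CO2*]/α₀ = 7.840×10^-6 / 0.003515 = 2.231 mmol/kg
[CO3²⁻] = α₂·DIC; α₂ = 0.1534, so [CO3²⁻] = 0.1534 × 2.231 = 0.342 mmol/kg

[CO3²⁻] = 0.342 mmol/kg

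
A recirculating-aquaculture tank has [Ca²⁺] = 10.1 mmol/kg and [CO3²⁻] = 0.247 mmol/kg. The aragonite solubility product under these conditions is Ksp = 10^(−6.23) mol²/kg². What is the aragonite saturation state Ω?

Ksp = 10^(−6.23) = 5.888×10^-7
Ω = [Ca²⁺][CO3²⁻]/Ksp = (10.1×10^-3)(0.247×10^-3) / 5.888×10^-7 = 4.24

Ω = 4.24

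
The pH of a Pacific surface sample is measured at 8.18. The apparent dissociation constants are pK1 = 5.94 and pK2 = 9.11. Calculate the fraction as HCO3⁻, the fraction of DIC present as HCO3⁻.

α₁ = 0.890

α₁ = 1 / (1 + [H⁺]/K1 + K2/[H⁺]) = 1 / (1 + 10^-2.24 + 10^-0.93)
   = 1 / (1 + 0.0057544 + 0.11749) = 1/1.1232 = 0.8903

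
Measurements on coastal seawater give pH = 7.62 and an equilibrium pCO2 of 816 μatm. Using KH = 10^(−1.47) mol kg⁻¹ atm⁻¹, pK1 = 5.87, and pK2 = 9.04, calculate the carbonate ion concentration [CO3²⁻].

[CO3²⁻] = 0.0591 mmol/kg

[CO2*] = KH · pCO2 = 10^(−1.47) × 816×10^-6 = 2.765×10^-5 mol/kg
α₀ = 1/(1 + K1/[H⁺] + K1K2/[H⁺]²) = 1/(1 + 10^+1.75 + 10^+0.33) = 0.01684
DIC = [CO2*]/α₀ = 2.765×10^-5 / 0.01684 = 1.642 mmol/kg
[CO3²⁻] = α₂·DIC; α₂ = 0.03601, so [CO3²⁻] = 0.03601 × 1.642 = 0.0591 mmol/kg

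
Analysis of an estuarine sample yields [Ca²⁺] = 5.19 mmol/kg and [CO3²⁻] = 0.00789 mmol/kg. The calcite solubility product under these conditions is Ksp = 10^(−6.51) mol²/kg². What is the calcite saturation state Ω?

Ω = 0.133

Ksp = 10^(−6.51) = 3.090×10^-7
Ω = [Ca²⁺][CO3²⁻]/Ksp = (5.19×10^-3)(0.00789×10^-3) / 3.090×10^-7 = 0.133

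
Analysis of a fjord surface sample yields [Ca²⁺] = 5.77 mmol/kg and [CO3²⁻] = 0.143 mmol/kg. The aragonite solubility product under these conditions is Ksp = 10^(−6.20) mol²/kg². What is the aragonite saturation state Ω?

Ksp = 10^(−6.20) = 6.310×10^-7
Ω = [Ca²⁺][CO3²⁻]/Ksp = (5.77×10^-3)(0.143×10^-3) / 6.310×10^-7 = 1.31

Ω = 1.31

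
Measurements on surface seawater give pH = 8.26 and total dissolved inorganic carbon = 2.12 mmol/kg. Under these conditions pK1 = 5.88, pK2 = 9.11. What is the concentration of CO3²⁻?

[CO3²⁻] = 0.261 mmol/kg

α₂ = 1 / (1 + [H⁺]/K2 + [H⁺]²/(K1K2)) = 1 / (1 + 10^+0.85 + 10^-1.53)
   = 1 / (1 + 7.0795 + 0.029512) = 1/8.1090 = 0.1233
[CO3²⁻] = α₂ × DIC = 0.1233 × 2.12 = 0.261 mmol/kg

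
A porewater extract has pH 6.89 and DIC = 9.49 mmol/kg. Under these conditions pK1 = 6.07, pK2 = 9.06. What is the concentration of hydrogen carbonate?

α₁ = 1 / (1 + [H⁺]/K1 + K2/[H⁺]) = 1 / (1 + 10^-0.82 + 10^-2.17)
   = 1 / (1 + 0.15136 + 0.0067608) = 1/1.1581 = 0.8635
[HCO3⁻] = α₁ × DIC = 0.8635 × 9.49 = 8.19 mmol/kg

[HCO3⁻] = 8.19 mmol/kg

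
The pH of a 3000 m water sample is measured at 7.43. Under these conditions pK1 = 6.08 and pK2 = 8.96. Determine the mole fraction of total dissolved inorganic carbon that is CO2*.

α₀ = 0.0416

α₀ = 1 / (1 + K1/[H⁺] + K1K2/[H⁺]²) = 1 / (1 + 10^+1.35 + 10^-0.18)
   = 1 / (1 + 22.387 + 0.66069) = 1/24.048 = 0.04158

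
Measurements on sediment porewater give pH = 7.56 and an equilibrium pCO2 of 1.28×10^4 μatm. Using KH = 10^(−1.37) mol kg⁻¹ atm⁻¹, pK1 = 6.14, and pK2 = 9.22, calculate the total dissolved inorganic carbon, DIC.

[CO2*] = KH · pCO2 = 10^(−1.37) × 1.28×10^4×10^-6 = 5.460×10^-4 mol/kg
α₀ = 1/(1 + K1/[H⁺] + K1K2/[H⁺]²) = 1/(1 + 10^+1.42 + 10^-0.24) = 0.03587
DIC = [CO2*]/α₀ = 5.460×10^-4 / 0.03587 = 15.2 mmol/kg

DIC = 15.2 mmol/kg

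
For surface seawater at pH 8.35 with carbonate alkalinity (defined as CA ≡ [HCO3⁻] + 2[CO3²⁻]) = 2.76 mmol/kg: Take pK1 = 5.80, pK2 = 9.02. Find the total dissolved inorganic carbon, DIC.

CA = [HCO3⁻] + 2[CO3²⁻] = (α₁ + 2α₂)·DIC
At pH 8.35: [H⁺]/K1 = 10^-2.55 = 0.0028184, K2/[H⁺] = 10^-0.67 = 0.21380
α₁ = 1/(1 + 0.0028184 + 0.21380) = 1/1.2166 = 0.8220; α₂ = α₁·K2/[H⁺] = 0.1757
α₁ + 2α₂ = 1.1734
DIC = CA / (α₁ + 2α₂) = 2.76 / 1.1734 = 2.35 mmol/kg

DIC = 2.35 mmol/kg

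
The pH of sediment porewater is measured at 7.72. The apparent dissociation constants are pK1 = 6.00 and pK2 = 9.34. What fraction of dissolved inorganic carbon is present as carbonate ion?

α₂ = 1 / (1 + [H⁺]/K2 + [H⁺]²/(K1K2)) = 1 / (1 + 10^+1.62 + 10^-0.10)
   = 1 / (1 + 41.687 + 0.79433) = 1/43.481 = 0.02300

α₂ = 0.0230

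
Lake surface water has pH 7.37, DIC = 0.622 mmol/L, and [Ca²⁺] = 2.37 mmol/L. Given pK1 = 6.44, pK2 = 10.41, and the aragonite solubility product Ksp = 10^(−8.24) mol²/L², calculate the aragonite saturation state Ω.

α₂ = 1 / (1 + [H⁺]/K2 + [H⁺]²/(K1K2)) = 1 / (1 + 10^+3.04 + 10^+2.11)
   = 1 / (1 + 1096.5 + 128.82) = 1/1226.3 = 0.0008155
[CO3²⁻] = α₂ × DIC = 0.0008155 × 0.622 = 0.0005072 mmol/L = 0.5072 μmol/L
Ksp = 10^(−8.24) = 5.754×10^-9
Ω = [Ca²⁺][CO3²⁻]/Ksp = (2.37×10^-3)(5.072×10^-7) / 5.754×10^-9 = 0.209

Ω = 0.209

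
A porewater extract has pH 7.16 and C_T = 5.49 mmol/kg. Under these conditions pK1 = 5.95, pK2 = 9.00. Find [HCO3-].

α₁ = 1 / (1 + [H⁺]/K1 + K2/[H⁺]) = 1 / (1 + 10^-1.21 + 10^-1.84)
   = 1 / (1 + 0.061660 + 0.014454) = 1/1.0761 = 0.9293
[HCO3⁻] = α₁ × DIC = 0.9293 × 5.49 = 5.10 mmol/kg

[HCO3⁻] = 5.10 mmol/kg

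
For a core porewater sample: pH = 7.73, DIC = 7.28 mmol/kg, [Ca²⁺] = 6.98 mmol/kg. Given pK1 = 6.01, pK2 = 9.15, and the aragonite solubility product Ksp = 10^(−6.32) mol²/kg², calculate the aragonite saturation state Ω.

α₂ = 1 / (1 + [H⁺]/K2 + [H⁺]²/(K1K2)) = 1 / (1 + 10^+1.42 + 10^-0.30)
   = 1 / (1 + 26.303 + 0.50119) = 1/27.804 = 0.03597
[CO3²⁻] = α₂ × DIC = 0.03597 × 7.28 = 0.2618 mmol/kg
Ksp = 10^(−6.32) = 4.786×10^-7
Ω = [Ca²⁺][CO3²⁻]/Ksp = (6.98×10^-3)(2.618×10^-4) / 4.786×10^-7 = 3.82

Ω = 3.82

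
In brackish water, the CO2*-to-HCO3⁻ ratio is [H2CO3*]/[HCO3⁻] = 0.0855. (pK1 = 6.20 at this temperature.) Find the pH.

From K1 = [H⁺][HCO3⁻]/[H2CO3*]:  pH = pK1 − log₁₀([H2CO3*]/[HCO3⁻])
log₁₀(0.0855) = -1.068
pH = 6.20 − (-1.068) = 7.27

pH = 7.27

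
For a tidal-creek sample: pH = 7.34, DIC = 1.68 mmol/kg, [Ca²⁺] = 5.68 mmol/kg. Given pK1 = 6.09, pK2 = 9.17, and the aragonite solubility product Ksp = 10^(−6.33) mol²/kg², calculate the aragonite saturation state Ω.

α₂ = 1 / (1 + [H⁺]/K2 + [H⁺]²/(K1K2)) = 1 / (1 + 10^+1.83 + 10^+0.58)
   = 1 / (1 + 67.608 + 3.8019) = 1/72.410 = 0.01381
[CO3²⁻] = α₂ × DIC = 0.01381 × 1.68 = 0.02320 mmol/kg
Ksp = 10^(−6.33) = 4.677×10^-7
Ω = [Ca²⁺][CO3²⁻]/Ksp = (5.68×10^-3)(2.320×10^-5) / 4.677×10^-7 = 0.282

Ω = 0.282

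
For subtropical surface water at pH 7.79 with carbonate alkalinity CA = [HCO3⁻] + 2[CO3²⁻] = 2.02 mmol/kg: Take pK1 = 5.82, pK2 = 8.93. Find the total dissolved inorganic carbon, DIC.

DIC = 1.91 mmol/kg

CA = [HCO3⁻] + 2[CO3²⁻] = (α₁ + 2α₂)·DIC
At pH 7.79: [H⁺]/K1 = 10^-1.97 = 0.010715, K2/[H⁺] = 10^-1.14 = 0.072444
α₁ = 1/(1 + 0.010715 + 0.072444) = 1/1.0832 = 0.9232; α₂ = α₁·K2/[H⁺] = 0.06688
α₁ + 2α₂ = 1.0570
DIC = CA / (α₁ + 2α₂) = 2.02 / 1.0570 = 1.91 mmol/kg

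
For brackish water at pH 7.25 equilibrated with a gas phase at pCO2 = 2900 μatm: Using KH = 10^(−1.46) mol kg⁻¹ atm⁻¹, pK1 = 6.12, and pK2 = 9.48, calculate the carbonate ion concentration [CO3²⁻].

[CO3²⁻] = 7.99 μmol/kg

[CO2*] = KH · pCO2 = 10^(−1.46) × 2900×10^-6 = 1.006×10^-4 mol/kg
α₀ = 1/(1 + K1/[H⁺] + K1K2/[H⁺]²) = 1/(1 + 10^+1.13 + 10^-1.10) = 0.06864
DIC = [CO2*]/α₀ = 1.006×10^-4 / 0.06864 = 1.465 mmol/kg
[CO3²⁻] = α₂·DIC; α₂ = 0.005452, so [CO3²⁻] = 0.005452 × 1.465 = 0.00799 mmol/kg = 7.99 μmol/kg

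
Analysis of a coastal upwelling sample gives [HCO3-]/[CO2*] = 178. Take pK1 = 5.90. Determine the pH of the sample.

pH = 8.15

From K1 = [H⁺][HCO3-]/[CO2*]:  pH = pK1 + log₁₀([HCO3-]/[CO2*])
log₁₀(178) = +2.250
pH = 5.90 + (+2.250) = 8.15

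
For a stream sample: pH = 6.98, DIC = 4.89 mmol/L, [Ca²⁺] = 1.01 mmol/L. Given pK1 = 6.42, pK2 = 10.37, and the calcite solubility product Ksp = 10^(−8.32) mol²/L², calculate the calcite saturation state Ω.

α₂ = 1 / (1 + [H⁺]/K2 + [H⁺]²/(K1K2)) = 1 / (1 + 10^+3.39 + 10^+2.83)
   = 1 / (1 + 2454.7 + 676.08) = 1/3131.8 = 0.0003193
[CO3²⁻] = α₂ × DIC = 0.0003193 × 4.89 = 0.001561 mmol/L = 1.561 μmol/L
Ksp = 10^(−8.32) = 4.786×10^-9
Ω = [Ca²⁺][CO3²⁻]/Ksp = (1.01×10^-3)(1.561×10^-6) / 4.786×10^-9 = 0.329

Ω = 0.329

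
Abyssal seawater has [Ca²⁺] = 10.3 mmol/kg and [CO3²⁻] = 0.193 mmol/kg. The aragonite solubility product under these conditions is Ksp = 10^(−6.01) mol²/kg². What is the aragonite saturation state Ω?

Ksp = 10^(−6.01) = 9.772×10^-7
Ω = [Ca²⁺][CO3²⁻]/Ksp = (10.3×10^-3)(0.193×10^-3) / 9.772×10^-7 = 2.03

Ω = 2.03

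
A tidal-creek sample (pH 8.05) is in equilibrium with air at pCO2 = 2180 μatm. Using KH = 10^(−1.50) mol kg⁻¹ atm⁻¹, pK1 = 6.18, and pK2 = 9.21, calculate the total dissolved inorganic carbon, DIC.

[CO2*] = KH · pCO2 = 10^(−1.50) × 2180×10^-6 = 6.894×10^-5 mol/kg
α₀ = 1/(1 + K1/[H⁺] + K1K2/[H⁺]²) = 1/(1 + 10^+1.87 + 10^+0.71) = 0.01246
DIC = [CO2*]/α₀ = 6.894×10^-5 / 0.01246 = 5.53 mmol/kg

DIC = 5.53 mmol/kg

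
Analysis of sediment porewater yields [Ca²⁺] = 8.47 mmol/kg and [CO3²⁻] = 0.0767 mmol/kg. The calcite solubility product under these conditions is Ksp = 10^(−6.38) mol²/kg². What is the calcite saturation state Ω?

Ω = 1.56

Ksp = 10^(−6.38) = 4.169×10^-7
Ω = [Ca²⁺][CO3²⁻]/Ksp = (8.47×10^-3)(0.0767×10^-3) / 4.169×10^-7 = 1.56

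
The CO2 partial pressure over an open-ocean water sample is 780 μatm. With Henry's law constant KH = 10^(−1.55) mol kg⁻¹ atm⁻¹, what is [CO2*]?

[CO2*] = 22.0 μmol/kg

KH = 10^(−1.55) = 2.818×10^-2 mol kg⁻¹ atm⁻¹
[CO2*] = KH · pCO2 = 2.818×10^-2 × 780×10^-6 atm = 2.20×10^-5 mol/kg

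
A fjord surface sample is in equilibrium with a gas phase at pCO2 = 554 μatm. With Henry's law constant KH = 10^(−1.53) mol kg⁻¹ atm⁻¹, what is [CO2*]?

KH = 10^(−1.53) = 2.951×10^-2 mol kg⁻¹ atm⁻¹
[CO2*] = KH · pCO2 = 2.951×10^-2 × 554×10^-6 atm = 1.63×10^-5 mol/kg

[CO2*] = 16.3 μmol/kg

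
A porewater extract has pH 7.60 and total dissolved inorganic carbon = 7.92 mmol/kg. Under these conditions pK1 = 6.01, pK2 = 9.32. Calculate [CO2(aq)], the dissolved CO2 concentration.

[CO2*] = 0.195 mmol/kg

α₀ = 1 / (1 + K1/[H⁺] + K1K2/[H⁺]²) = 1 / (1 + 10^+1.59 + 10^-0.13)
   = 1 / (1 + 38.905 + 0.74131) = 1/40.646 = 0.02460
[CO2*] = α₀ × DIC = 0.02460 × 7.92 = 0.195 mmol/kg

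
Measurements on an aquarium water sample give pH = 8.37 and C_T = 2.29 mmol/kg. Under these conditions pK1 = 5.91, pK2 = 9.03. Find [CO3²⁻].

[CO3²⁻] = 0.410 mmol/kg

α₂ = 1 / (1 + [H⁺]/K2 + [H⁺]²/(K1K2)) = 1 / (1 + 10^+0.66 + 10^-1.80)
   = 1 / (1 + 4.5709 + 0.015849) = 1/5.5867 = 0.1790
[CO3²⁻] = α₂ × DIC = 0.1790 × 2.29 = 0.410 mmol/kg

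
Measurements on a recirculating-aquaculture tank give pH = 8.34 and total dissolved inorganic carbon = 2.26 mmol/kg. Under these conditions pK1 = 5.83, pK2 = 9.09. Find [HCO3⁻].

α₁ = 1 / (1 + [H⁺]/K1 + K2/[H⁺]) = 1 / (1 + 10^-2.51 + 10^-0.75)
   = 1 / (1 + 0.0030903 + 0.17783) = 1/1.1809 = 0.8468
[HCO3⁻] = α₁ × DIC = 0.8468 × 2.26 = 1.91 mmol/kg

[HCO3⁻] = 1.91 mmol/kg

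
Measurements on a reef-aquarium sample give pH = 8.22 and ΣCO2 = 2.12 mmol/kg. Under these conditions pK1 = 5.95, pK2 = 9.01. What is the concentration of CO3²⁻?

[CO3²⁻] = 0.294 mmol/kg

α₂ = 1 / (1 + [H⁺]/K2 + [H⁺]²/(K1K2)) = 1 / (1 + 10^+0.79 + 10^-1.48)
   = 1 / (1 + 6.1660 + 0.033113) = 1/7.1991 = 0.1389
[CO3²⁻] = α₂ × DIC = 0.1389 × 2.12 = 0.294 mmol/kg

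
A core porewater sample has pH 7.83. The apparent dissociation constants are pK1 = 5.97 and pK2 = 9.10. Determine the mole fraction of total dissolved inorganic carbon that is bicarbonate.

α₁ = 1 / (1 + [H⁺]/K1 + K2/[H⁺]) = 1 / (1 + 10^-1.86 + 10^-1.27)
   = 1 / (1 + 0.013804 + 0.053703) = 1/1.0675 = 0.9368

α₁ = 0.937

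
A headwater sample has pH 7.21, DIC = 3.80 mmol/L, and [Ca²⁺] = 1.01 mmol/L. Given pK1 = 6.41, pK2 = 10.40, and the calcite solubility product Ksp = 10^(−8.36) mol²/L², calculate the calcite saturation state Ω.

α₂ = 1 / (1 + [H⁺]/K2 + [H⁺]²/(K1K2)) = 1 / (1 + 10^+3.19 + 10^+2.39)
   = 1 / (1 + 1548.8 + 245.47) = 1/1795.3 = 0.0005570
[CO3²⁻] = α₂ × DIC = 0.0005570 × 3.80 = 0.002117 mmol/L = 2.117 μmol/L
Ksp = 10^(−8.36) = 4.365×10^-9
Ω = [Ca²⁺][CO3²⁻]/Ksp = (1.01×10^-3)(2.117×10^-6) / 4.365×10^-9 = 0.490

Ω = 0.490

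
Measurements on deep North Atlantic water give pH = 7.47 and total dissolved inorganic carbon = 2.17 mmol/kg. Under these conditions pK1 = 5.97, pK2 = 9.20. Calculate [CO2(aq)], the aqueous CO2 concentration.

α₀ = 1 / (1 + K1/[H⁺] + K1K2/[H⁺]²) = 1 / (1 + 10^+1.50 + 10^-0.23)
   = 1 / (1 + 31.623 + 0.58884) = 1/33.212 = 0.03011
[CO2*] = α₀ × DIC = 0.03011 × 2.17 = 0.0653 mmol/kg

[CO2*] = 0.0653 mmol/kg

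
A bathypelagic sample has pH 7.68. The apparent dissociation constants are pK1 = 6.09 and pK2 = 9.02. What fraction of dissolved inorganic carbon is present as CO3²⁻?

α₂ = 0.0427

α₂ = 1 / (1 + [H⁺]/K2 + [H⁺]²/(K1K2)) = 1 / (1 + 10^+1.34 + 10^-0.25)
   = 1 / (1 + 21.878 + 0.56234) = 1/23.440 = 0.04266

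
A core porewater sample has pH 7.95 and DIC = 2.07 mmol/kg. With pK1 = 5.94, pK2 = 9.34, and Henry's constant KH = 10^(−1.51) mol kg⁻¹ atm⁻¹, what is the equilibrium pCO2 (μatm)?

pCO2 = 623 μatm

α₀ = 1 / (1 + K1/[H⁺] + K1K2/[H⁺]²) = 1 / (1 + 10^+2.01 + 10^+0.62)
   = 1 / (1 + 102.33 + 4.1687) = 1/107.50 = 0.009302
[CO2*] = α₀ × DIC = 0.009302 × 2.07 = 0.01926 mmol/kg = 19.26 μmol/kg
pCO2 = [CO2*]/KH = 1.926×10^-5 / 3.090×10^-2 = 623 μatm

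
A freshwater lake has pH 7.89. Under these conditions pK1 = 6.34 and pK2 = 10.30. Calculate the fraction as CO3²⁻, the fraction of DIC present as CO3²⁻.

α₂ = 0.00377

α₂ = 1 / (1 + [H⁺]/K2 + [H⁺]²/(K1K2)) = 1 / (1 + 10^+2.41 + 10^+0.86)
   = 1 / (1 + 257.04 + 7.2444) = 1/265.28 = 0.003770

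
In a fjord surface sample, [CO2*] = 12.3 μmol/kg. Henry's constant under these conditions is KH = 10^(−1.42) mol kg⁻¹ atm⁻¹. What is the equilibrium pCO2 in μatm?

pCO2 = 324 μatm

KH = 10^(−1.42) = 3.802×10^-2 mol kg⁻¹ atm⁻¹
pCO2 = [CO2*]/KH = 12.3×10^-6 / 3.802×10^-2 = 3.24×10^-4 atm = 324 μatm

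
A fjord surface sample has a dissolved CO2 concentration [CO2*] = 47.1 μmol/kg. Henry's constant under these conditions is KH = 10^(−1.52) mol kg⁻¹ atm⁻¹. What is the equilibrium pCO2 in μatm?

pCO2 = 1560 μatm

KH = 10^(−1.52) = 3.020×10^-2 mol kg⁻¹ atm⁻¹
pCO2 = [CO2*]/KH = 47.1×10^-6 / 3.020×10^-2 = 1.56×10^-3 atm = 1560 μatm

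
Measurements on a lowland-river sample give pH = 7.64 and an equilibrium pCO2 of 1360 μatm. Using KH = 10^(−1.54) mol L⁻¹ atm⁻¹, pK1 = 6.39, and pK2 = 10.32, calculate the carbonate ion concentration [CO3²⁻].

[CO2*] = KH · pCO2 = 10^(−1.54) × 1360×10^-6 = 3.922×10^-5 mol/L
α₀ = 1/(1 + K1/[H⁺] + K1K2/[H⁺]²) = 1/(1 + 10^+1.25 + 10^-1.43) = 0.05314
DIC = [CO2*]/α₀ = 3.922×10^-5 / 0.05314 = 0.7382 mmol/L
[CO3²⁻] = α₂·DIC; α₂ = 0.001974, so [CO3²⁻] = 0.001974 × 0.7382 = 0.00146 mmol/L = 1.46 μmol/L

[CO3²⁻] = 1.46 μmol/L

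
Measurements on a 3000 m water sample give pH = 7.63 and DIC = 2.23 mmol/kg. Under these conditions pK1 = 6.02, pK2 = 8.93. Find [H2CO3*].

[CO2*] = 0.0509 mmol/kg

α₀ = 1 / (1 + K1/[H⁺] + K1K2/[H⁺]²) = 1 / (1 + 10^+1.61 + 10^+0.31)
   = 1 / (1 + 40.738 + 2.0417) = 1/43.780 = 0.02284
[CO2*] = α₀ × DIC = 0.02284 × 2.23 = 0.0509 mmol/kg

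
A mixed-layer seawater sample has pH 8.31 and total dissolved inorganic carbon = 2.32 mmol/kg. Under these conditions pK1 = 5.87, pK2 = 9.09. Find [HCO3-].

α₁ = 1 / (1 + [H⁺]/K1 + K2/[H⁺]) = 1 / (1 + 10^-2.44 + 10^-0.78)
   = 1 / (1 + 0.0036308 + 0.16596) = 1/1.1696 = 0.8550
[HCO3⁻] = α₁ × DIC = 0.8550 × 2.32 = 1.98 mmol/kg

[HCO3⁻] = 1.98 mmol/kg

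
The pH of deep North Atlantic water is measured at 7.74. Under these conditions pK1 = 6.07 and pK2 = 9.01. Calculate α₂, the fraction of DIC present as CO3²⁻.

α₂ = 1 / (1 + [H⁺]/K2 + [H⁺]²/(K1K2)) = 1 / (1 + 10^+1.27 + 10^-0.40)
   = 1 / (1 + 18.621 + 0.39811) = 1/20.019 = 0.04995

α₂ = 0.0500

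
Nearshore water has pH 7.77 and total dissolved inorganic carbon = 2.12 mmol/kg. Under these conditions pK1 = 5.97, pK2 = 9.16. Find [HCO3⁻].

α₁ = 1 / (1 + [H⁺]/K1 + K2/[H⁺]) = 1 / (1 + 10^-1.80 + 10^-1.39)
   = 1 / (1 + 0.015849 + 0.040738) = 1/1.0566 = 0.9464
[HCO3⁻] = α₁ × DIC = 0.9464 × 2.12 = 2.01 mmol/kg

[HCO3⁻] = 2.01 mmol/kg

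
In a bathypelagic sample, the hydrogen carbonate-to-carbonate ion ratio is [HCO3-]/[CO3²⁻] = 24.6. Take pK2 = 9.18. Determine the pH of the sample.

From K2 = [H⁺][CO3²⁻]/[HCO3-]:  pH = pK2 − log₁₀([HCO3-]/[CO3²⁻])
log₁₀(24.6) = +1.391
pH = 9.18 − (+1.391) = 7.79

pH = 7.79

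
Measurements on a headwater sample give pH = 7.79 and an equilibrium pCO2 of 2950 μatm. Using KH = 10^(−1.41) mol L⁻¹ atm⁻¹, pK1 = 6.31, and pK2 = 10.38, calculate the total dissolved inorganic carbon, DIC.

DIC = 3.59 mmol/L

[CO2*] = KH · pCO2 = 10^(−1.41) × 2950×10^-6 = 1.148×10^-4 mol/L
α₀ = 1/(1 + K1/[H⁺] + K1K2/[H⁺]²) = 1/(1 + 10^+1.48 + 10^-1.11) = 0.03197
DIC = [CO2*]/α₀ = 1.148×10^-4 / 0.03197 = 3.59 mmol/L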